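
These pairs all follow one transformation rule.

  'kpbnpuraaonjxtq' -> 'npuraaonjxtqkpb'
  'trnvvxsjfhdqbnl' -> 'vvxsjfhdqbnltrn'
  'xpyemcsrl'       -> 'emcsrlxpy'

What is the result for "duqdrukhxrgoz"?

Rule — move the first 3 characters to the end (rotate left by 3).
For "duqdrukhxrgoz" the result is "drukhxrgozduq".

drukhxrgozduq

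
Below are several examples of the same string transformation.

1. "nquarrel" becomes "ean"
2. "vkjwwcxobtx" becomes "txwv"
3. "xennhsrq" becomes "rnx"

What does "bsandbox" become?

The rule is to keep one character in every 3, starting at position 1 (positions 1st, 4th, 7th, ...), then reverse the string.
Working it through for "bsandbox": intermediate "bno", final "onb".

onb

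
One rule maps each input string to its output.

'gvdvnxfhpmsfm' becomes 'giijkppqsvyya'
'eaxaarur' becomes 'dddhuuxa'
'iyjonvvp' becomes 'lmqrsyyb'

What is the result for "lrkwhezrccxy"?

ffhknouuzabc

Each output is the input with this applied: sort the characters into alphabetical order, then shift every letter 3 places forward in the alphabet (wrapping around).
Starting from "lrkwhezrccxy": after the first operation, "ccehklrrwxyz"; after the second, "ffhknouuzabc".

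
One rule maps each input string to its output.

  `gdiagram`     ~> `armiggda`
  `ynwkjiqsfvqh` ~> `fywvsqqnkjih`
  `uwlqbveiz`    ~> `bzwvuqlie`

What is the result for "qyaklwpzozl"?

azzywqpollk

The rule is to sort the characters into reverse alphabetical order, then move the last character to the front.
Applying that to "qyaklwpzozl" gives "azzywqpollk".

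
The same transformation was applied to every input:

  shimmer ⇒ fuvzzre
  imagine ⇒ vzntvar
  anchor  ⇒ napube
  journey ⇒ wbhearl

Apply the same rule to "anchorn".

Rule — shift every letter 13 places forward in the alphabet (wrapping around) — i.e. ROT13.
On "anchorn" that produces "napubea".

napubea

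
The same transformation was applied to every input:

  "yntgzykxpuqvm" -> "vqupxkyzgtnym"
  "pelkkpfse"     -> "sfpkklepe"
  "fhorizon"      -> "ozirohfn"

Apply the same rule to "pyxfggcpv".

What's happening: reverse the string, then move the first character to the end.
"pyxfggcpv" → "vpcggfxyp" → "pcggfxypv".

pcggfxypv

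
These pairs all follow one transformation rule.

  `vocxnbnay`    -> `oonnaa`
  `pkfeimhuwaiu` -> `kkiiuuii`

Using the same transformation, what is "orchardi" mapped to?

Each output is the input with this applied: keep one character in every 3, starting at position 2 (positions 2nd, 5th, 8th, ...), then double every character.
For "orchardi", step one produces "rai"; step two turns that into "rraaii".

rraaii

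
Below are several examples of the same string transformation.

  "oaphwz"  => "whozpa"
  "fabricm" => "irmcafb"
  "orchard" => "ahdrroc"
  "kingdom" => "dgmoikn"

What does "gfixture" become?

txrugeif

What's happening: move the first 3 characters to the end (rotate left by 3), then swap each adjacent pair of characters (1↔2, 3↔4, ...).
"gfixture" → "xturegfi" → "txrugeif".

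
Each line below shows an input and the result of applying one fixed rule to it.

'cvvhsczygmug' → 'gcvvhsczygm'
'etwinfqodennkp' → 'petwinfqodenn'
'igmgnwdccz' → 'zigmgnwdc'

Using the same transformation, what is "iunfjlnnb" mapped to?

What's happening: move the last 2 characters to the front (rotate right by 2), then delete the first character.
For "iunfjlnnb" the result is "biunfjln".

biunfjln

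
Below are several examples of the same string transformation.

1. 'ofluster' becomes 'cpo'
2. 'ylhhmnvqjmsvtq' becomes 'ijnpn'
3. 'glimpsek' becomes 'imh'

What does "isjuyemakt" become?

pvx

Looking at the pairs, the operation is to shift every letter 3 places backward in the alphabet (wrapping around), then keep one character in every 3, starting at position 2 (positions 2nd, 5th, 8th, ...).
For "isjuyemakt", step one produces "fpgrvbjxhq"; step two turns that into "pvx".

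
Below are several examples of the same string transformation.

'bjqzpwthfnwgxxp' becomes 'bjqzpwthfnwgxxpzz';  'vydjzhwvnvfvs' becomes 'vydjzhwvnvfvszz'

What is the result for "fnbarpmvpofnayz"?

fnbarpmvpofnayzzz

In each case the input is transformed by: append "zz".
So "fnbarpmvpofnayz" becomes "fnbarpmvpofnayzzz".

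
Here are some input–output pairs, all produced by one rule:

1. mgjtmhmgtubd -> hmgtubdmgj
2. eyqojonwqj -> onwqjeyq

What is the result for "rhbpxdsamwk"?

Rule — move the first 3 characters to the end (rotate left by 3), then delete the first 2 characters.
On "rhbpxdsamwk": the first step gives "pxdsamwkrhb", and the second then gives "dsamwkrhb".

dsamwkrhb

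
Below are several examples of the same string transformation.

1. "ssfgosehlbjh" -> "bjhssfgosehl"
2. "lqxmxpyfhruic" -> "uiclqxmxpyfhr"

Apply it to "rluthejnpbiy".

biyrluthejnp

Looking at the pairs, the operation is to move the last 3 characters to the front (rotate right by 3).
For "rluthejnpbiy" the result is "biyrluthejnp".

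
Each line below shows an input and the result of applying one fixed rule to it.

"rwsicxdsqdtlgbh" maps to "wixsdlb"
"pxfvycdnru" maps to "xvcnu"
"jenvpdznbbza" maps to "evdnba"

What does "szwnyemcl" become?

znec

In each case the input is transformed by: keep every other character starting from the second (positions 2nd, 4th, 6th, ...).
So "szwnyemcl" becomes "znec".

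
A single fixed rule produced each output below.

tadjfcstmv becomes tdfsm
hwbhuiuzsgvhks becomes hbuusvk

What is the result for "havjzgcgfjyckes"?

Rule — keep every other character starting from the first (positions 1st, 3rd, 5th, ...).
"havjzgcgfjyckes" → "hvzcfyks".

hvzcfyks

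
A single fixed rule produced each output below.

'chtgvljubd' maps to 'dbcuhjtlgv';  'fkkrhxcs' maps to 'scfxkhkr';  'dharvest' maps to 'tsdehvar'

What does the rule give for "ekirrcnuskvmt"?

tmevkkisrurnc

The pattern: move the last character to the front, then take characters alternately from the front and the back (1st, last, 2nd, 2nd-last, ...).
Doing the same to "ekirrcnuskvmt": "tmevkkisrurnc".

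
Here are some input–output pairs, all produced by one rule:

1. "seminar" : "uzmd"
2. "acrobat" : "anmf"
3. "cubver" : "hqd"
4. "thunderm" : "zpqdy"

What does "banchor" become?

otad

What's happening: delete the first 3 characters, then shift every letter 12 places forward in the alphabet (wrapping around).
Working it through for "banchor": intermediate "chor", final "otad".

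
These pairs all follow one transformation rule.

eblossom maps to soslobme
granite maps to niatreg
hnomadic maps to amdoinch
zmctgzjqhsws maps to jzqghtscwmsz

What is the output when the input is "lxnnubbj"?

The transformation: take characters alternately from the front and the back (1st, last, 2nd, 2nd-last, ...), then reverse the string.
Applying both steps to "lxnnubbj": "ljxbnbnu", then "unbnbxjl".

unbnbxjl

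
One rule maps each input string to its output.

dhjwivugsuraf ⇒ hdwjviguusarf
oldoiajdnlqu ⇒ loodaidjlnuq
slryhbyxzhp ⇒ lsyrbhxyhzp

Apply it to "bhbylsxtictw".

hbybsltxciwt

Rule — swap each adjacent pair of characters (1↔2, 3↔4, ...).
"bhbylsxtictw" → "hbybsltxciwt".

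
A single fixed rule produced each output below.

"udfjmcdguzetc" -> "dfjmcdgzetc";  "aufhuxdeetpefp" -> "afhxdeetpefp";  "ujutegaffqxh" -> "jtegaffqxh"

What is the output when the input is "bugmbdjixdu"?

The transformation: remove every "u".
For "bugmbdjixdu" the result is "bgmbdjixd".

bgmbdjixd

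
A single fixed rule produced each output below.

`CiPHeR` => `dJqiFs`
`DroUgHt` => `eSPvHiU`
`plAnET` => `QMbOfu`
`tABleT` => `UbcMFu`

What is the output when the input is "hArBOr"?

IbScpS

The transformation: shift every letter 1 place forward in the alphabet (wrapping around), then flip the case of every letter.
"hArBOr" → "iBsCPs" → "IbScpS".
(Check on "tABleT": → "uBCmfU" → "UbcMFu" ✓)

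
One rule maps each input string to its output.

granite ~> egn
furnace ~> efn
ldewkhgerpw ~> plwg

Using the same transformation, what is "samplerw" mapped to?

rsp

What's happening: keep one character in every 3, starting at position 1 (positions 1st, 4th, 7th, ...), then move the last character to the front.
Applying both steps to "samplerw": "spr", then "rsp".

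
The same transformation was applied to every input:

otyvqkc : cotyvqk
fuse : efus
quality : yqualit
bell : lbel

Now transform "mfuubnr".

rmfuubn

The pattern: move the last character to the front.
For "mfuubnr" the result is "rmfuubn".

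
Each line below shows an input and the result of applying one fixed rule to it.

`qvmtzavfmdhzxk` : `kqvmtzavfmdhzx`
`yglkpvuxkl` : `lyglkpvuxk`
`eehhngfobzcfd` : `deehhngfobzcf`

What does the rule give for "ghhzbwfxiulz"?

zghhzbwfxiul

What's happening: move the last character to the front.
Applying that to "ghhzbwfxiulz" gives "zghhzbwfxiul".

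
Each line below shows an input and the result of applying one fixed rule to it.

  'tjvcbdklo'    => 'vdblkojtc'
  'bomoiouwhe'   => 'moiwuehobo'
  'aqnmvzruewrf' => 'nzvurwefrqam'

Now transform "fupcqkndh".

The transformation: swap each adjacent pair of characters (1↔2, 3↔4, ...), then move the first 3 characters to the end (rotate left by 3).
For "fupcqkndh", step one produces "ufcpkqdnh"; step two turns that into "pkqdnhufc".
(Check on "aqnmvzruewrf": → "qamnzvurwefr" → "nzvurwefrqam" ✓)

pkqdnhufc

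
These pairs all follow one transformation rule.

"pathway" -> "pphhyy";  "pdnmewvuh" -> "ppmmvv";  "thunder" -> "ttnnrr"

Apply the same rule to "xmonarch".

What's happening: keep one character in every 3, starting at position 1 (positions 1st, 4th, 7th, ...), then double every character.
For "xmonarch", step one produces "xnc"; step two turns that into "xxnncc".

xxnncc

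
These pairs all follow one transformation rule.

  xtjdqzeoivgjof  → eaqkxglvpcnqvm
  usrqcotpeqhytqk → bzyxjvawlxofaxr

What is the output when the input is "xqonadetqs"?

Each output is the input with this applied: shift every letter 7 places forward in the alphabet (wrapping around).
On "xqonadetqs" that produces "exvuhklaxz".

exvuhklaxz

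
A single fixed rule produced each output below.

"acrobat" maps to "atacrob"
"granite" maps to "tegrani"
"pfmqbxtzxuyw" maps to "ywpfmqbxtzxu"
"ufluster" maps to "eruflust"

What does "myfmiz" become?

izmyfm

Each output is the input with this applied: move the last 2 characters to the front (rotate right by 2).
"myfmiz" → "izmyfm".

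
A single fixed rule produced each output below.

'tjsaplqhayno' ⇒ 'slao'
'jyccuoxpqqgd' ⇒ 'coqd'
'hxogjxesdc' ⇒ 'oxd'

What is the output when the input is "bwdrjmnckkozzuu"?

In each case the input is transformed by: keep one character in every 3, starting at position 3 (positions 3rd, 6th, 9th, ...).
On "bwdrjmnckkozzuu" that produces "dmkzu".

dmkzu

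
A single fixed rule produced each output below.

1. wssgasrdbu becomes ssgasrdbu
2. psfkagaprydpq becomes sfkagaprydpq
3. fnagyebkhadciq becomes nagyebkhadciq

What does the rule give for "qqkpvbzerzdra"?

The pattern: delete the first character.
On "qqkpvbzerzdra" that produces "qkpvbzerzdra".

qkpvbzerzdra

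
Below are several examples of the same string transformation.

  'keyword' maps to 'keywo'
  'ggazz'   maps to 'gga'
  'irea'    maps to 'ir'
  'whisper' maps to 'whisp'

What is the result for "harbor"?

harb

In each case the input is transformed by: delete the last 2 characters.
On "harbor" that produces "harb".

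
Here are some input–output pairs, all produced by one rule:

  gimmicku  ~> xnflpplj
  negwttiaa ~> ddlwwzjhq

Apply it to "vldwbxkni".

lqnaezgoy

Rule — reverse the string, then shift every letter 3 places forward in the alphabet (wrapping around).
For "vldwbxkni", step one produces "inkxbwdlv"; step two turns that into "lqnaezgoy".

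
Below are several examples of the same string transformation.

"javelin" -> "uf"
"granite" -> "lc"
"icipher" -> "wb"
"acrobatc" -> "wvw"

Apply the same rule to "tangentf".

In each case the input is transformed by: shift every letter 6 places backward in the alphabet (wrapping around), then keep one character in every 3, starting at position 2 (positions 2nd, 5th, 8th, ...).
For "tangentf", step one produces "nuhayhnz"; step two turns that into "uyz".
(Check on "acrobatc": → "uwlivunw" → "wvw" ✓)

uyz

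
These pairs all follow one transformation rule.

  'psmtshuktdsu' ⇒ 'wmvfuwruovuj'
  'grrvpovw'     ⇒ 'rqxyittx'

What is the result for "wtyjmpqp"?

The transformation: swap the front and back halves of the string, then shift every letter 2 places forward in the alphabet (wrapping around).
Starting from "wtyjmpqp": after the first operation, "mpqpwtyj"; after the second, "orsryval".

orsryval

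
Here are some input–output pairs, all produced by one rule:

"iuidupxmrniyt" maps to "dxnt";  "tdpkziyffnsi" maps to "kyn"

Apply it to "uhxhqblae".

hl

Rule — keep one character in every 3, starting at position 1 (positions 1st, 4th, 7th, ...), then delete the first character.
For "uhxhqblae", step one produces "uhl"; step two turns that into "hl".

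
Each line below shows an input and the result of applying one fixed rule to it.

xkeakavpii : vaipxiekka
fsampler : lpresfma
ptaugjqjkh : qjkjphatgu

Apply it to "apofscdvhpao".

vdphoapafocs

What's happening: swap the front and back halves of the string, then swap each adjacent pair of characters (1↔2, 3↔4, ...).
On "apofscdvhpao": the first step gives "dvhpaoapofsc", and the second then gives "vdphoapafocs".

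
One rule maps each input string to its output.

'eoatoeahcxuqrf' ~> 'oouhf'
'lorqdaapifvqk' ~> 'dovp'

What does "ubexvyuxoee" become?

What's happening: keep one character in every 3, starting at position 2 (positions 2nd, 5th, 8th, ...), then swap each adjacent pair of characters (1↔2, 3↔4, ...).
"ubexvyuxoee" → "bvxe" → "vbex".

vbex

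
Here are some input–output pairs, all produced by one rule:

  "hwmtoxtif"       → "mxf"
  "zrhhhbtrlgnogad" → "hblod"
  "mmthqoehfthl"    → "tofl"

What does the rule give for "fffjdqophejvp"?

The rule is to keep one character in every 3, starting at position 3 (positions 3rd, 6th, 9th, ...).
Doing the same to "fffjdqophejvp": "fqhv".

fqhv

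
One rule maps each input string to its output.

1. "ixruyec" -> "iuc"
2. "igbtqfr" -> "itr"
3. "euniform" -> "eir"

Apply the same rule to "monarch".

mah

Rule — keep one character in every 3, starting at position 1 (positions 1st, 4th, 7th, ...).
"monarch" → "mah".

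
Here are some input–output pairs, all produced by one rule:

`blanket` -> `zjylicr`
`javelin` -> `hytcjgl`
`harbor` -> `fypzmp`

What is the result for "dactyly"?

What's happening: shift every letter 2 places backward in the alphabet (wrapping around).
So "dactyly" becomes "byarwjw".

byarwjw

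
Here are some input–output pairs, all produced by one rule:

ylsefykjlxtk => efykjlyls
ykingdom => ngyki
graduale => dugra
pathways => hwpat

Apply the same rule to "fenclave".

The rule is to delete the last 3 characters, then move the first 3 characters to the end (rotate left by 3).
On "fenclave": the first step gives "fencl", and the second then gives "clfen".

clfen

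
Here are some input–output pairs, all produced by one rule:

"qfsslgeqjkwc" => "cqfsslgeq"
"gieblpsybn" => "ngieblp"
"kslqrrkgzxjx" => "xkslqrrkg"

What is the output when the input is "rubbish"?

hrub

Looking at the pairs, the operation is to move the last character to the front, then delete the last 3 characters.
On "rubbish": the first step gives "hrubbis", and the second then gives "hrub".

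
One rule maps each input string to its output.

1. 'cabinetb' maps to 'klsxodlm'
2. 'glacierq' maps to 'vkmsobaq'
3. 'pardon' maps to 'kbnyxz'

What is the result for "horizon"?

ybsjyxr

The pattern: shift every letter 10 places forward in the alphabet (wrapping around), then move the first character to the end.
Applying that to "horizon" gives "ybsjyxr".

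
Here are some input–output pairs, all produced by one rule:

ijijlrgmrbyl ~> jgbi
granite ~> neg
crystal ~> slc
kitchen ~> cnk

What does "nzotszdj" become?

tdn

Looking at the pairs, the operation is to keep one character in every 3, starting at position 1 (positions 1st, 4th, 7th, ...), then move the first character to the end.
On "nzotszdj": the first step gives "ntd", and the second then gives "tdn".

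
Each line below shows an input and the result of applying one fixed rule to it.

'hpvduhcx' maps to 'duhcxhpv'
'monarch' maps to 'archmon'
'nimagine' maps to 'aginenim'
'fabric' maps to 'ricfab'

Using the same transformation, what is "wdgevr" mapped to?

evrwdg

What's happening: move the first 3 characters to the end (rotate left by 3).
Applying that to "wdgevr" gives "evrwdg".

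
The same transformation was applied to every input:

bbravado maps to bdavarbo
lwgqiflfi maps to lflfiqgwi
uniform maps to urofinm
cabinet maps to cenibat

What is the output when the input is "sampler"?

What's happening: swap the first and last characters, then reverse the string.
Working it through for "sampler": intermediate "ramples", final "selpmar".
(Check on "uniform": → "mniforu" → "urofinm" ✓)

selpmar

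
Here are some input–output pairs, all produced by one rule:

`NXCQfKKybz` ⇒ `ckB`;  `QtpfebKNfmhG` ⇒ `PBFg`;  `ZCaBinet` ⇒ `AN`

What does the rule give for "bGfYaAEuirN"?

The rule is to flip the case of every letter, then keep one character in every 3, starting at position 3 (positions 3rd, 6th, 9th, ...).
Starting from "bGfYaAEuirN": after the first operation, "BgFyAaeUIRn"; after the second, "FaI".

FaI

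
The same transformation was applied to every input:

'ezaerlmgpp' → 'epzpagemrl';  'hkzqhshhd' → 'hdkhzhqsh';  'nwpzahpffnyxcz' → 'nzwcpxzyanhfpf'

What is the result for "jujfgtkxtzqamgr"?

jrugjmfagqtzktx

The transformation: take characters alternately from the front and the back (1st, last, 2nd, 2nd-last, ...).
Applying that to "jujfgtkxtzqamgr" gives "jrugjmfagqtzktx".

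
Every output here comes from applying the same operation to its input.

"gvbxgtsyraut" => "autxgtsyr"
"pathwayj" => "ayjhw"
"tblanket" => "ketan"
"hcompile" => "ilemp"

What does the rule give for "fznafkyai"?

The rule is to delete the first 3 characters, then move the last 3 characters to the front (rotate right by 3).
For "fznafkyai", step one produces "afkyai"; step two turns that into "yaiafk".

yaiafk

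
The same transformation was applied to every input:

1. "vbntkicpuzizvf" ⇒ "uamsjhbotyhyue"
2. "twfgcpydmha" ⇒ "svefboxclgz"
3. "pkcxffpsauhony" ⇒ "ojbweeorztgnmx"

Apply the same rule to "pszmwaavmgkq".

Looking at the pairs, the operation is to shift every letter 1 place backward in the alphabet (wrapping around).
So "pszmwaavmgkq" becomes "orylvzzulfjp".

orylvzzulfjp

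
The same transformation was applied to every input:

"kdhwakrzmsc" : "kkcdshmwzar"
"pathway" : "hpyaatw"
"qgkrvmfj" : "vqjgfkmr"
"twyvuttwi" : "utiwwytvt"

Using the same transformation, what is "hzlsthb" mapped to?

Looking at the pairs, the operation is to take characters alternately from the front and the back (1st, last, 2nd, 2nd-last, ...), then move the last character to the front.
Starting from "hzlsthb": after the first operation, "hbzhlts"; after the second, "shbzhlt".

shbzhlt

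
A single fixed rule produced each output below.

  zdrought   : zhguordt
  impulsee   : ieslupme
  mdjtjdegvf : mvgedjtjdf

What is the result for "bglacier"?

beicalgr

In each case the input is transformed by: swap the first and last characters, then reverse the string.
For "bglacier", step one produces "rglacieb"; step two turns that into "beicalgr".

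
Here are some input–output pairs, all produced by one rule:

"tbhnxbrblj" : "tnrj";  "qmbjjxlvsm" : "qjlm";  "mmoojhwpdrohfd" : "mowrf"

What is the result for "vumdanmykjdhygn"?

vdmjy

Rule — keep one character in every 3, starting at position 1 (positions 1st, 4th, 7th, ...).
So "vumdanmykjdhygn" becomes "vdmjy".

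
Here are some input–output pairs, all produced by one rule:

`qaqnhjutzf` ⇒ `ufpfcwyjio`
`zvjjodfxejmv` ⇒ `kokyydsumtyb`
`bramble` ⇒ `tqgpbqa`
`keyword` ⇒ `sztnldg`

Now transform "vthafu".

The rule is to shift every letter 11 places backward in the alphabet (wrapping around), then move the last character to the front.
For "vthafu" the result is "jkiwpu".
(Check on "zvjjodfxejmv": → "okyydsumtybk" → "kokyydsumtyb" ✓)

jkiwpu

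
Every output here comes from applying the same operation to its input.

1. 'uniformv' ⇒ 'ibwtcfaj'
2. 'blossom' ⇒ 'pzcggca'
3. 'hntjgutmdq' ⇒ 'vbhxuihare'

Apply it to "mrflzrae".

In each case the input is transformed by: shift every letter 12 places backward in the alphabet (wrapping around).
On "mrflzrae" that produces "aftznfos".

aftznfos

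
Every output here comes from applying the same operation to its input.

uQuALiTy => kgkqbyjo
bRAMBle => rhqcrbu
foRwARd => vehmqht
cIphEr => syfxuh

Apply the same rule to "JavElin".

zqlubyd

The pattern: shift every letter 10 places backward in the alphabet (wrapping around), then convert every letter to lowercase.
Starting from "JavElin": after the first operation, "ZqlUbyd"; after the second, "zqlubyd".
(Check on "uQuALiTy": → "kGkQByJo" → "kgkqbyjo" ✓)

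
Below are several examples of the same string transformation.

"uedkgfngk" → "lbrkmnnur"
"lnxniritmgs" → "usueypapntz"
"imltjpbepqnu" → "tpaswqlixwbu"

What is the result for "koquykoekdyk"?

vrbxrflvkrrf

Looking at the pairs, the operation is to swap each adjacent pair of characters (1↔2, 3↔4, ...), then shift every letter 7 places forward in the alphabet (wrapping around).
On "koquykoekdyk": the first step gives "okuqkyeodkky", and the second then gives "vrbxrflvkrrf".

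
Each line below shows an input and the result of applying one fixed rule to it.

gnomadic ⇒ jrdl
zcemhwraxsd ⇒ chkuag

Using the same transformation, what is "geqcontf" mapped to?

Rule — shift every letter 3 places forward in the alphabet (wrapping around), then keep every other character starting from the first (positions 1st, 3rd, 5th, ...).
Applying both steps to "geqcontf": "jhtfrqwi", then "jtrw".

jtrw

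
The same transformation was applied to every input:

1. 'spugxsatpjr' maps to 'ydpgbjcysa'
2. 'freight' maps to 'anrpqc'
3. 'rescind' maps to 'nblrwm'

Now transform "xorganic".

xapjwrl

The transformation: shift every letter 9 places forward in the alphabet (wrapping around), then delete the first character.
For "xorganic", step one produces "gxapjwrl"; step two turns that into "xapjwrl".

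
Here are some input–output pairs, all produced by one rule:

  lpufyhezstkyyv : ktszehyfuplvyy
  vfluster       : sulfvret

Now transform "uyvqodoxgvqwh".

vgxodoqvyuhwq

In each case the input is transformed by: reverse the string, then move the first 3 characters to the end (rotate left by 3).
Applying both steps to "uyvqodoxgvqwh": "hwqvgxodoqvyu", then "vgxodoqvyuhwq".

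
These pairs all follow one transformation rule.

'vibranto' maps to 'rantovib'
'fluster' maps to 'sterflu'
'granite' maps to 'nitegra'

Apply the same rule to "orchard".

hardorc

The transformation: move the first 3 characters to the end (rotate left by 3).
On "orchard" that produces "hardorc".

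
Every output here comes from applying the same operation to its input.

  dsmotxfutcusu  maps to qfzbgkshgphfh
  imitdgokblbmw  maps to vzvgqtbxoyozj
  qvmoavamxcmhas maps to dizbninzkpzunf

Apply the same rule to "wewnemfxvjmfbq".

jrjarzskiwzsod

The pattern: shift every letter 13 places forward in the alphabet (wrapping around) — i.e. ROT13.
For "wewnemfxvjmfbq" the result is "jrjarzskiwzsod".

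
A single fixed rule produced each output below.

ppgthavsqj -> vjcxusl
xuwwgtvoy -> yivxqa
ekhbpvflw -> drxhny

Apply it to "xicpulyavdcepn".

Each output is the input with this applied: shift every letter 2 places forward in the alphabet (wrapping around), then delete the first 3 characters.
Working it through for "xicpulyavdcepn": intermediate "zkerwnacxfegrp", final "rwnacxfegrp".

rwnacxfegrp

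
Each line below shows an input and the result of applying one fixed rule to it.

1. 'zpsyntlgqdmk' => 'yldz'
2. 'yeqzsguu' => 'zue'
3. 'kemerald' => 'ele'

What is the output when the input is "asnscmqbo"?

The pattern: move the first 3 characters to the end (rotate left by 3), then keep one character in every 3, starting at position 1 (positions 1st, 4th, 7th, ...).
Starting from "asnscmqbo": after the first operation, "scmqboasn"; after the second, "sqa".

sqa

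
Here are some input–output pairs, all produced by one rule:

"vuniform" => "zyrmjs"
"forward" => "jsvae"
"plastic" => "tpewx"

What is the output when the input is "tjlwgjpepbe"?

The pattern: delete the last 2 characters, then shift every letter 4 places forward in the alphabet (wrapping around).
Applying both steps to "tjlwgjpepbe": "tjlwgjpep", then "xnpakntit".

xnpakntit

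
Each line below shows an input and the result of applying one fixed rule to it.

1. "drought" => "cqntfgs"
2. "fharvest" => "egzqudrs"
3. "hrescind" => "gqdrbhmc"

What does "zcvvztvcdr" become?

ybuuysubcq

The rule is to shift every letter 1 place backward in the alphabet (wrapping around).
"zcvvztvcdr" → "ybuuysubcq".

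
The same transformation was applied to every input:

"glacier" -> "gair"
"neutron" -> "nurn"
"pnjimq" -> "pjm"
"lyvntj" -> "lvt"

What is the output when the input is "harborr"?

The pattern: keep every other character starting from the first (positions 1st, 3rd, 5th, ...).
Applying that to "harborr" gives "hror".

hror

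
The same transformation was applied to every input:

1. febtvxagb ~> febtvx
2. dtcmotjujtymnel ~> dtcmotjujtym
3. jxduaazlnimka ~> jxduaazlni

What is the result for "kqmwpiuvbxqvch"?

kqmwpiuvbxq

The pattern: delete the last 3 characters.
"kqmwpiuvbxqvch" → "kqmwpiuvbxq".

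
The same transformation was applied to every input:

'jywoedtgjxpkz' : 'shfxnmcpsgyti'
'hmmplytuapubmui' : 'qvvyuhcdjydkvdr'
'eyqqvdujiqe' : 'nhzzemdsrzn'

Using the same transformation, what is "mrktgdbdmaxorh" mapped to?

vatcpmkmvjgxaq

The transformation: shift every letter 9 places forward in the alphabet (wrapping around).
So "mrktgdbdmaxorh" becomes "vatcpmkmvjgxaq".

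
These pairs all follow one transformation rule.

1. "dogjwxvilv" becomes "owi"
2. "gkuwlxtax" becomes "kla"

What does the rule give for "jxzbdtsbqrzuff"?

xdbzf

In each case the input is transformed by: keep one character in every 3, starting at position 2 (positions 2nd, 5th, 8th, ...).
"jxzbdtsbqrzuff" → "xdbzf".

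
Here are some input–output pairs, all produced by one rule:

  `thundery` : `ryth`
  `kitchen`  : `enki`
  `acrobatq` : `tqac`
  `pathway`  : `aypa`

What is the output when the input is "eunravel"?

eleu

Each output is the input with this applied: move the last 2 characters to the front (rotate right by 2), then keep only the first 4 characters.
On "eunravel": the first step gives "eleunrav", and the second then gives "eleu".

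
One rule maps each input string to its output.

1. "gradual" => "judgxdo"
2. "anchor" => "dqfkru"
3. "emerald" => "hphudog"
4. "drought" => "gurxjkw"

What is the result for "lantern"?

odqwhuq

The rule is to shift every letter 3 places forward in the alphabet (wrapping around).
For "lantern" the result is "odqwhuq".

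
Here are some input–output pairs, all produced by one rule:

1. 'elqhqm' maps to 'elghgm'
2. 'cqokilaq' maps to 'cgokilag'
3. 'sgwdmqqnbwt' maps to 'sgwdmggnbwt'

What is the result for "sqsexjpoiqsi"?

sgsexjpoigsi

Rule — replace every "q" with "g".
So "sqsexjpoiqsi" becomes "sgsexjpoigsi".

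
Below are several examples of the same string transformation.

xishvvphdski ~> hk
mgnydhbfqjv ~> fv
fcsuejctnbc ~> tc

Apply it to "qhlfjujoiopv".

The transformation: keep one character in every 3, starting at position 2 (positions 2nd, 5th, 8th, ...), then delete the first 2 characters.
Doing the same to "qhlfjujoiopv": "op".

op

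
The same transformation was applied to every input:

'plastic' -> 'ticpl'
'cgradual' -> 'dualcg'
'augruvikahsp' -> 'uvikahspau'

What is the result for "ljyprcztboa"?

rcztboalj

Rule — move the first 2 characters to the end (rotate left by 2), then delete the first 2 characters.
For "ljyprcztboa", step one produces "yprcztboalj"; step two turns that into "rcztboalj".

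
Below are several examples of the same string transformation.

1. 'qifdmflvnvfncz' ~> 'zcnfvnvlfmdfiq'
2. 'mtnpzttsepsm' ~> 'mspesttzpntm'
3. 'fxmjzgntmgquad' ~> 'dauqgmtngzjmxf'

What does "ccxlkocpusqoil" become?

lioqsupcoklxcc

The transformation: reverse the string.
Doing the same to "ccxlkocpusqoil": "lioqsupcoklxcc".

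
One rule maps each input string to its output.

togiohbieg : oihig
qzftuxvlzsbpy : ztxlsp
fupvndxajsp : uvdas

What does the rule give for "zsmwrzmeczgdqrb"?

swzezdr

Looking at the pairs, the operation is to keep every other character starting from the second (positions 2nd, 4th, 6th, ...).
So "zsmwrzmeczgdqrb" becomes "swzezdr".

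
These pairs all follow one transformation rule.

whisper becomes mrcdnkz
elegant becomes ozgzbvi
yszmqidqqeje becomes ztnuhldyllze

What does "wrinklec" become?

What's happening: shift every letter 5 places backward in the alphabet (wrapping around), then move the last character to the front.
Applying both steps to "wrinklec": "rmdifgzx", then "xrmdifgz".

xrmdifgz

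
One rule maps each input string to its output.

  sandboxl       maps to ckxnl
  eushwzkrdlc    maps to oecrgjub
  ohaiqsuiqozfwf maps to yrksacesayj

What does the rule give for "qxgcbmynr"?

ahqmlw

Each output is the input with this applied: delete the last 3 characters, then shift every letter 10 places forward in the alphabet (wrapping around).
On "qxgcbmynr": the first step gives "qxgcbm", and the second then gives "ahqmlw".
(Check on "sandboxl": → "sandb" → "ckxnl" ✓)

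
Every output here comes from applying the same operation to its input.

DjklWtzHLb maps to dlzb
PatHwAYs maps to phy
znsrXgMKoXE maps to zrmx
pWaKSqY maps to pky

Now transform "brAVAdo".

bvo

Rule — keep one character in every 3, starting at position 1 (positions 1st, 4th, 7th, ...), then convert every letter to lowercase.
"brAVAdo" → "bVo" → "bvo".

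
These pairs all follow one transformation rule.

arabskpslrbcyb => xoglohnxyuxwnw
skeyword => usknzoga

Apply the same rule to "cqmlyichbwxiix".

Looking at the pairs, the operation is to move the first 3 characters to the end (rotate left by 3), then shift every letter 4 places backward in the alphabet (wrapping around).
On "cqmlyichbwxiix": the first step gives "lyichbwxiixcqm", and the second then gives "hueydxsteetymi".

hueydxsteetymi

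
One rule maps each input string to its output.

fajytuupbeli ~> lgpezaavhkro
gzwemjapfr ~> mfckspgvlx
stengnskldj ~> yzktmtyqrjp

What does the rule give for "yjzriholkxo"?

Looking at the pairs, the operation is to shift every letter 6 places forward in the alphabet (wrapping around).
For "yjzriholkxo" the result is "epfxonurqdu".

epfxonurqdu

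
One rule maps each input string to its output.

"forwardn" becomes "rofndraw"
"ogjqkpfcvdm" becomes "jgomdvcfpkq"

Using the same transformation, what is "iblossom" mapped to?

lbimosso

The transformation: move the first 3 characters to the end (rotate left by 3), then reverse the string.
Starting from "iblossom": after the first operation, "ossomibl"; after the second, "lbimosso".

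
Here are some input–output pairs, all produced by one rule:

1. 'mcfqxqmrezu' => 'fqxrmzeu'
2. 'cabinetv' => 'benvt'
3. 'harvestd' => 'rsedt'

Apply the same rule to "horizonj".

In each case the input is transformed by: swap each adjacent pair of characters (1↔2, 3↔4, ...), then delete the first 3 characters.
On "horizonj": the first step gives "ohirozjn", and the second then gives "rozjn".

rozjn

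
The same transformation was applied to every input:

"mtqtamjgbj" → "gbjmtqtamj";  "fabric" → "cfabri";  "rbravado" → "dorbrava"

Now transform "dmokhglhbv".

hbvdmokhgl

The rule is to swap the front and back halves of the string, then move the first 2 characters to the end (rotate left by 2).
On "dmokhglhbv" that produces "hbvdmokhgl".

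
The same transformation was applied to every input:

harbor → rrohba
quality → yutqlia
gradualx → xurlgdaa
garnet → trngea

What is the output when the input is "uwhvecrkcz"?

Looking at the pairs, the operation is to sort the characters into reverse alphabetical order.
Doing the same to "uwhvecrkcz": "zwvurkhecc".

zwvurkhecc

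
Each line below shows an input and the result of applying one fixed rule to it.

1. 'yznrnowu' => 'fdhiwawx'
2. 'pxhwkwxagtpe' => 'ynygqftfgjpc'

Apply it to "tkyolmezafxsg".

bpcthxuvnijog

Looking at the pairs, the operation is to shift every letter 9 places forward in the alphabet (wrapping around), then move the last 2 characters to the front (rotate right by 2).
"tkyolmezafxsg" → "cthxuvnijogbp" → "bpcthxuvnijog".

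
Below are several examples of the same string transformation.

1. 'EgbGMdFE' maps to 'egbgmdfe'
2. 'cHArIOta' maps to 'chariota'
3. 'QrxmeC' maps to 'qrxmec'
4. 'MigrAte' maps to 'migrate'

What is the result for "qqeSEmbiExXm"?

qqesembiexxm

Each output is the input with this applied: convert every letter to lowercase.
For "qqeSEmbiExXm" the result is "qqesembiexxm".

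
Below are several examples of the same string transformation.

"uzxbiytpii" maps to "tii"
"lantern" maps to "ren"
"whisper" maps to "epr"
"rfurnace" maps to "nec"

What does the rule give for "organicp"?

What's happening: swap each adjacent pair of characters (1↔2, 3↔4, ...), then keep only the last 3 characters.
Applying that to "organicp" gives "npc".
(Check on "whisper": → "hwsiepr" → "epr" ✓)

npc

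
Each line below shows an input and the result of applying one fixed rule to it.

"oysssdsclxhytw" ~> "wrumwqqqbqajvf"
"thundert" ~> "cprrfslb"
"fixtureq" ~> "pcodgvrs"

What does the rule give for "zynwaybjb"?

zhzxwluyw

In each case the input is transformed by: move the last 3 characters to the front (rotate right by 3), then shift every letter 2 places backward in the alphabet (wrapping around).
For "zynwaybjb", step one produces "bjbzynway"; step two turns that into "zhzxwluyw".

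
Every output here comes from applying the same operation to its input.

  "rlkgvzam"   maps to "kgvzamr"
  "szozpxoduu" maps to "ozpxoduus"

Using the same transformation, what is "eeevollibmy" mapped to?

evollibmye

In each case the input is transformed by: move the first character to the end, then delete the first character.
Working it through for "eeevollibmy": intermediate "eevollibmye", final "evollibmye".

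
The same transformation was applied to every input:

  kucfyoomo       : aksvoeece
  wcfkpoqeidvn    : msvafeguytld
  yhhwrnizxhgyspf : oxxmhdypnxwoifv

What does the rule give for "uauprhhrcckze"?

kqkfhxxhssapu

The pattern: shift every letter 10 places backward in the alphabet (wrapping around).
So "uauprhhrcckze" becomes "kqkfhxxhssapu".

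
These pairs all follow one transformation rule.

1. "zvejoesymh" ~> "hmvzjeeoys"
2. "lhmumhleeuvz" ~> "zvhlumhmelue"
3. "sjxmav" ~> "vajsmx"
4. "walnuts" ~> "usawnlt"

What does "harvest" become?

etahvrs

Looking at the pairs, the operation is to swap each adjacent pair of characters (1↔2, 3↔4, ...), then move the last 2 characters to the front (rotate right by 2).
Applying both steps to "harvest": "ahvrset", then "etahvrs".
(Check on "sjxmav": → "jsmxva" → "vajsmx" ✓)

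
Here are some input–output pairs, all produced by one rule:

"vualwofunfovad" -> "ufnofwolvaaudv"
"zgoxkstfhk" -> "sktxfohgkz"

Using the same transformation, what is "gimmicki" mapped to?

Rule — swap the front and back halves of the string, then take characters alternately from the front and the back (1st, last, 2nd, 2nd-last, ...).
Doing the same to "gimmicki": "imcmkiig".

imcmkiig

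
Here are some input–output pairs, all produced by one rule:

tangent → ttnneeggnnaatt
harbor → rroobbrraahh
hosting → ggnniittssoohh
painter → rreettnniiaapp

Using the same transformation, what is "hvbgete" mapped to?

The rule is to reverse the string, then double every character.
Working it through for "hvbgete": intermediate "etegbvh", final "eetteeggbbvvhh".

eetteeggbbvvhh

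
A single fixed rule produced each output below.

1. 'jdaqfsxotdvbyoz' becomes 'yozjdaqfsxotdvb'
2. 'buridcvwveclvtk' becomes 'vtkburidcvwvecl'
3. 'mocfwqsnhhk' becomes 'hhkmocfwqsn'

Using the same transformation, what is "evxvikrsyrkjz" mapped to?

Each output is the input with this applied: move the last 3 characters to the front (rotate right by 3).
On "evxvikrsyrkjz" that produces "kjzevxvikrsyr".

kjzevxvikrsyr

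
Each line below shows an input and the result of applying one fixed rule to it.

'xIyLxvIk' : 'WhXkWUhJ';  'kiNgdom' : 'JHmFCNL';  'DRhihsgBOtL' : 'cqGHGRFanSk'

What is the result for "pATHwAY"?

What's happening: shift every letter 1 place backward in the alphabet (wrapping around), then flip the case of every letter.
For "pATHwAY", step one produces "oZSGvZX"; step two turns that into "OzsgVzx".

OzsgVzx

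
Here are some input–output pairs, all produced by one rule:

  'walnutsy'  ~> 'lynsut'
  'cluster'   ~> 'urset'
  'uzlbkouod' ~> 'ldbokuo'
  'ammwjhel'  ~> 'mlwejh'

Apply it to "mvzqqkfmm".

The transformation: delete the first 2 characters, then take characters alternately from the front and the back (1st, last, 2nd, 2nd-last, ...).
Working it through for "mvzqqkfmm": intermediate "zqqkfmm", final "zmqmqfk".

zmqmqfk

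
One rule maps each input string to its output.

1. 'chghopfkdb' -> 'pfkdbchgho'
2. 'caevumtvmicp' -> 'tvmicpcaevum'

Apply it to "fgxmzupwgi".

upwgifgxmz

Rule — swap the front and back halves of the string.
On "fgxmzupwgi" that produces "upwgifgxmz".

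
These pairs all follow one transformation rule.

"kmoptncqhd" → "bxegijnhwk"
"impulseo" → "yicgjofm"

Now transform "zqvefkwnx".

What's happening: move the last 2 characters to the front (rotate right by 2), then shift every letter 6 places backward in the alphabet (wrapping around).
On "zqvefkwnx": the first step gives "nxzqvefkw", and the second then gives "hrtkpyzeq".

hrtkpyzeq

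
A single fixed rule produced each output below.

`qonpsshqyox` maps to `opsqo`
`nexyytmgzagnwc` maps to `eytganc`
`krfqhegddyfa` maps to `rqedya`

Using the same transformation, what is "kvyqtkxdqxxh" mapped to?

Rule — keep every other character starting from the second (positions 2nd, 4th, 6th, ...).
So "kvyqtkxdqxxh" becomes "vqkdxh".

vqkdxh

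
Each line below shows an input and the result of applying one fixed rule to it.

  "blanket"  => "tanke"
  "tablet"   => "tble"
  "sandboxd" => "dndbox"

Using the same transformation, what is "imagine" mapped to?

eagin

In each case the input is transformed by: delete the first 2 characters, then move the last character to the front.
For "imagine", step one produces "agine"; step two turns that into "eagin".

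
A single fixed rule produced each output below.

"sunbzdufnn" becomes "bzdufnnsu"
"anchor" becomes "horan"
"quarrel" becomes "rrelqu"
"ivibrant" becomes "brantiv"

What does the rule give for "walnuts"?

The rule is to move the first 2 characters to the end (rotate left by 2), then delete the first character.
Applying that to "walnuts" gives "nutswa".

nutswa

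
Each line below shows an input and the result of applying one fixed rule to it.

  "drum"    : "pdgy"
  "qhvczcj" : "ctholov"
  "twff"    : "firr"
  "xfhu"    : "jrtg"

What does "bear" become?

nqmd

The pattern: shift every letter 12 places forward in the alphabet (wrapping around).
Applying that to "bear" gives "nqmd".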